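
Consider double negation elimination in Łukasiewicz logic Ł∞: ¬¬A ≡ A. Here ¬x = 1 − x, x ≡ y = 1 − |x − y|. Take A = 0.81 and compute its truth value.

1.00

¬A = 1 − 0.81 = 0.19
¬¬A = 1 − 0.19 = 0.81
¬¬A ≡ A = 1 − |0.81 − 0.81| = 1 − 0.00 = 1.00
(As expected: always 1 in Ł∞ since negation is involutive.)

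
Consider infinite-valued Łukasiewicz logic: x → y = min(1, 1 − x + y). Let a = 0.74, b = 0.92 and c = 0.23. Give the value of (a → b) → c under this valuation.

0.23

a → b = min(1, 1 − 0.74 + 0.92) = min(1, 1.18) = 1.00
(a → b) → c = min(1, 1 − 1.00 + 0.23) = min(1, 0.23) = 0.23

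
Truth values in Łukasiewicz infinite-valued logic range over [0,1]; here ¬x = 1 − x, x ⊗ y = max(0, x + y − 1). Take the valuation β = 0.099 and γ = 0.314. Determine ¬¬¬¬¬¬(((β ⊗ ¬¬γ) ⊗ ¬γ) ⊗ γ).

¬γ = 1 − 0.314 = 0.686
¬¬γ = 1 − 0.686 = 0.314
β ⊗ ¬¬γ = max(0, 0.099 + 0.314 − 1) = max(0, -0.587) = 0.000
(β ⊗ ¬¬γ) ⊗ ¬γ = max(0, 0.000 + 0.686 − 1) = max(0, -0.314) = 0.000
((β ⊗ ¬¬γ) ⊗ ¬γ) ⊗ γ = max(0, 0.000 + 0.314 − 1) = max(0, -0.686) = 0.000
¬(((β ⊗ ¬¬γ) ⊗ ¬γ) ⊗ γ) = 1 − 0.000 = 1.000
¬¬(((β ⊗ ¬¬γ) ⊗ ¬γ) ⊗ γ) = 1 − 1.000 = 0.000
¬¬¬(((β ⊗ ¬¬γ) ⊗ ¬γ) ⊗ γ) = 1 − 0.000 = 1.000
¬¬¬¬(((β ⊗ ¬¬γ) ⊗ ¬γ) ⊗ γ) = 1 − 1.000 = 0.000
¬¬¬¬¬(((β ⊗ ¬¬γ) ⊗ ¬γ) ⊗ γ) = 1 − 0.000 = 1.000
¬¬¬¬¬¬(((β ⊗ ¬¬γ) ⊗ ¬γ) ⊗ γ) = 1 − 1.000 = 0.000

0.000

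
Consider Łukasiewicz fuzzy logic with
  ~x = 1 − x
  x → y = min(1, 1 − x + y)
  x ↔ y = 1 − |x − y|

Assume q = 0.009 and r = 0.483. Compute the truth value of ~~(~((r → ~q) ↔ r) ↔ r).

~q = 1 − 0.009 = 0.991
r → ~q = min(1, 1 − 0.483 + 0.991) = min(1, 1.508) = 1.000
(r → ~q) ↔ r = 1 − |1.000 − 0.483| = 1 − 0.517 = 0.483
~((r → ~q) ↔ r) = 1 − 0.483 = 0.517
~((r → ~q) ↔ r) ↔ r = 1 − |0.517 − 0.483| = 1 − 0.034 = 0.966
~(~((r → ~q) ↔ r) ↔ r) = 1 − 0.966 = 0.034
~~(~((r → ~q) ↔ r) ↔ r) = 1 − 0.034 = 0.966

0.966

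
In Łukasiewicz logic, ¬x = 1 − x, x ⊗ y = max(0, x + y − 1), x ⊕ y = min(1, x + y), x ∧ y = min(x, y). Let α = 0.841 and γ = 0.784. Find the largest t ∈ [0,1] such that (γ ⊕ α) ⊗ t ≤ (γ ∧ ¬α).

γ ⊕ α = min(1, 0.784 + 0.841) = min(1, 1.625) = 1.000
So the left factor is γ ⊕ α = 1.000.
¬α = 1 − 0.841 = 0.159
γ ∧ ¬α = min(0.784, 0.159) = 0.159
So the right-hand bound is γ ∧ ¬α = 0.159.
The residuum of the Łukasiewicz t-norm gives the supremum: min(1, 1 − 1.000 + 0.159).
1 − 1.000 + 0.159 = 0.159, so t = min(1, 0.159) = 0.159.
Check: 1.000 ⊗ 0.159 = max(0, 0.159) = 0.159 ≤ 0.159.

0.159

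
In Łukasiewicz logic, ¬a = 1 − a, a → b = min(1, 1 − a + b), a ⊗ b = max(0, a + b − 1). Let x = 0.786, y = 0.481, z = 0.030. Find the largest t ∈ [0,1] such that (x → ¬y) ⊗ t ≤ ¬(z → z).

0.267

¬y = 1 − 0.481 = 0.519
x → ¬y = min(1, 1 − 0.786 + 0.519) = min(1, 0.733) = 0.733
So the left factor is x → ¬y = 0.733.
z → z = min(1, 1 − 0.030 + 0.030) = min(1, 1.000) = 1.000
¬(z → z) = 1 − 1.000 = 0.000
So the right-hand bound is ¬(z → z) = 0.000.
The residuum of the Łukasiewicz t-norm gives the supremum: min(1, 1 − 0.733 + 0.000).
1 − 0.733 + 0.000 = 0.267, so t = min(1, 0.267) = 0.267.
Check: 0.733 ⊗ 0.267 = max(0, 0.000) = 0.000 ≤ 0.000.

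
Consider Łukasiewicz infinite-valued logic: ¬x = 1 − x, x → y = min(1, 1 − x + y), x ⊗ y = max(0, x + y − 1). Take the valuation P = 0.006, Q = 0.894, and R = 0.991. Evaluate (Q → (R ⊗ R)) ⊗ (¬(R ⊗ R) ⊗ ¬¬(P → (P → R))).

0.018

R ⊗ R = max(0, 0.991 + 0.991 − 1) = max(0, 0.982) = 0.982
Q → (R ⊗ R) = min(1, 1 − 0.894 + 0.982) = min(1, 1.088) = 1.000
¬(R ⊗ R) = 1 − 0.982 = 0.018
P → R = min(1, 1 − 0.006 + 0.991) = min(1, 1.985) = 1.000
P → (P → R) = min(1, 1 − 0.006 + 1.000) = min(1, 1.994) = 1.000
¬(P → (P → R)) = 1 − 1.000 = 0.000
¬¬(P → (P → R)) = 1 − 0.000 = 1.000
¬(R ⊗ R) ⊗ ¬¬(P → (P → R)) = max(0, 0.018 + 1.000 − 1) = max(0, 0.018) = 0.018
(Q → (R ⊗ R)) ⊗ (¬(R ⊗ R) ⊗ ¬¬(P → (P → R))) = max(0, 1.000 + 0.018 − 1) = max(0, 0.018) = 0.018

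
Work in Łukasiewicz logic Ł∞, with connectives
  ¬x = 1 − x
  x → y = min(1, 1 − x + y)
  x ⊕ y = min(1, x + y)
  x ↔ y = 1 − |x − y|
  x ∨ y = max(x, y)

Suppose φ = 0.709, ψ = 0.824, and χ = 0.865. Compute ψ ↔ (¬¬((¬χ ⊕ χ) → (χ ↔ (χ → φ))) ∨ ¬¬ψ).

¬χ = 1 − 0.865 = 0.135
¬χ ⊕ χ = min(1, 0.135 + 0.865) = min(1, 1.000) = 1.000
χ → φ = min(1, 1 − 0.865 + 0.709) = min(1, 0.844) = 0.844
χ ↔ (χ → φ) = 1 − |0.865 − 0.844| = 1 − 0.021 = 0.979
(¬χ ⊕ χ) → (χ ↔ (χ → φ)) = min(1, 1 − 1.000 + 0.979) = min(1, 0.979) = 0.979
¬((¬χ ⊕ χ) → (χ ↔ (χ → φ))) = 1 − 0.979 = 0.021
¬¬((¬χ ⊕ χ) → (χ ↔ (χ → φ))) = 1 − 0.021 = 0.979
¬ψ = 1 − 0.824 = 0.176
¬¬ψ = 1 − 0.176 = 0.824
¬¬((¬χ ⊕ χ) → (χ ↔ (χ → φ))) ∨ ¬¬ψ = max(0.979, 0.824) = 0.979
ψ ↔ (¬¬((¬χ ⊕ χ) → (χ ↔ (χ → φ))) ∨ ¬¬ψ) = 1 − |0.824 − 0.979| = 1 − 0.155 = 0.845

0.845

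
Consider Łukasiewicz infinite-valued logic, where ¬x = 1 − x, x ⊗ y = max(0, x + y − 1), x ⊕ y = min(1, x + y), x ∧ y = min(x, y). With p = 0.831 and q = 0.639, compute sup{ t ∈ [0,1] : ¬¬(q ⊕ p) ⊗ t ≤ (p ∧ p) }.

q ⊕ p = min(1, 0.639 + 0.831) = min(1, 1.470) = 1.000
¬(q ⊕ p) = 1 − 1.000 = 0.000
¬¬(q ⊕ p) = 1 − 0.000 = 1.000
So the left factor is ¬¬(q ⊕ p) = 1.000.
p ∧ p = min(0.831, 0.831) = 0.831
So the right-hand bound is p ∧ p = 0.831.
The residuum of the Łukasiewicz t-norm gives the supremum: min(1, 1 − 1.000 + 0.831).
1 − 1.000 + 0.831 = 0.831, so t = min(1, 0.831) = 0.831.
Check: 1.000 ⊗ 0.831 = max(0, 0.831) = 0.831 ≤ 0.831.

0.831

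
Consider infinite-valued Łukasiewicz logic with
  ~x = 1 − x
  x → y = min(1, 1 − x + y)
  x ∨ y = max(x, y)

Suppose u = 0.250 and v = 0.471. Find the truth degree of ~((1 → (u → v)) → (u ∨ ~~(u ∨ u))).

u → v = min(1, 1 − 0.250 + 0.471) = min(1, 1.221) = 1.000
1 → (u → v) = min(1, 1 − 1.000 + 1.000) = min(1, 1.000) = 1.000
u ∨ u = max(0.250, 0.250) = 0.250
~(u ∨ u) = 1 − 0.250 = 0.750
~~(u ∨ u) = 1 − 0.750 = 0.250
u ∨ ~~(u ∨ u) = max(0.250, 0.250) = 0.250
(1 → (u → v)) → (u ∨ ~~(u ∨ u)) = min(1, 1 − 1.000 + 0.250) = min(1, 0.250) = 0.250
~((1 → (u → v)) → (u ∨ ~~(u ∨ u))) = 1 − 0.250 = 0.750

0.750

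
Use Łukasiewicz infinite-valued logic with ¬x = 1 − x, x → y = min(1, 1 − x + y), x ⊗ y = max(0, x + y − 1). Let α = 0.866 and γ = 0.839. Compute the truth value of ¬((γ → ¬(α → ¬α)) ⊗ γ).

¬α = 1 − 0.866 = 0.134
α → ¬α = min(1, 1 − 0.866 + 0.134) = min(1, 0.268) = 0.268
¬(α → ¬α) = 1 − 0.268 = 0.732
γ → ¬(α → ¬α) = min(1, 1 − 0.839 + 0.732) = min(1, 0.893) = 0.893
(γ → ¬(α → ¬α)) ⊗ γ = max(0, 0.893 + 0.839 − 1) = max(0, 0.732) = 0.732
¬((γ → ¬(α → ¬α)) ⊗ γ) = 1 − 0.732 = 0.268

0.268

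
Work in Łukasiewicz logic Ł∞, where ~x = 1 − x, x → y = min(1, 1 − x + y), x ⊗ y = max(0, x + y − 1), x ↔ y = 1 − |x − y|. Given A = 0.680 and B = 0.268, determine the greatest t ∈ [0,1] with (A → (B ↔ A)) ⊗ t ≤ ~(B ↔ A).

B ↔ A = 1 − |0.268 − 0.680| = 1 − 0.412 = 0.588
A → (B ↔ A) = min(1, 1 − 0.680 + 0.588) = min(1, 0.908) = 0.908
So the left factor is A → (B ↔ A) = 0.908.
~(B ↔ A) = 1 − 0.588 = 0.412
So the right-hand bound is ~(B ↔ A) = 0.412.
The residuum of the Łukasiewicz t-norm gives the supremum: min(1, 1 − 0.908 + 0.412).
1 − 0.908 + 0.412 = 0.504, so t = min(1, 0.504) = 0.504.
Check: 0.908 ⊗ 0.504 = max(0, 0.412) = 0.412 ≤ 0.412.

0.504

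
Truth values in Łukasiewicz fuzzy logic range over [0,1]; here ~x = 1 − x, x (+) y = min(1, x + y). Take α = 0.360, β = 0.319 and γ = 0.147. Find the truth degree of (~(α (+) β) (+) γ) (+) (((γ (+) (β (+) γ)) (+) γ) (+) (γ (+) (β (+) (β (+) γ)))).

1.000

α (+) β = min(1, 0.360 + 0.319) = min(1, 0.679) = 0.679
~(α (+) β) = 1 − 0.679 = 0.321
~(α (+) β) (+) γ = min(1, 0.321 + 0.147) = min(1, 0.468) = 0.468
β (+) γ = min(1, 0.319 + 0.147) = min(1, 0.466) = 0.466
γ (+) (β (+) γ) = min(1, 0.147 + 0.466) = min(1, 0.613) = 0.613
(γ (+) (β (+) γ)) (+) γ = min(1, 0.613 + 0.147) = min(1, 0.760) = 0.760
β (+) (β (+) γ) = min(1, 0.319 + 0.466) = min(1, 0.785) = 0.785
γ (+) (β (+) (β (+) γ)) = min(1, 0.147 + 0.785) = min(1, 0.932) = 0.932
((γ (+) (β (+) γ)) (+) γ) (+) (γ (+) (β (+) (β (+) γ))) = min(1, 0.760 + 0.932) = min(1, 1.692) = 1.000
(~(α (+) β) (+) γ) (+) (((γ (+) (β (+) γ)) (+) γ) (+) (γ (+) (β (+) (β (+) γ)))) = min(1, 0.468 + 1.000) = min(1, 1.468) = 1.000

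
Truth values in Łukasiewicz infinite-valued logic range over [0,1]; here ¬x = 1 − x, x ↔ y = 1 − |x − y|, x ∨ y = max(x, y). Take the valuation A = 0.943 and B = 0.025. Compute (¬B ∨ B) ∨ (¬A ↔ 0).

¬B = 1 − 0.025 = 0.975
¬B ∨ B = max(0.975, 0.025) = 0.975
¬A = 1 − 0.943 = 0.057
¬A ↔ 0 = 1 − |0.057 − 0.000| = 1 − 0.057 = 0.943
(¬B ∨ B) ∨ (¬A ↔ 0) = max(0.975, 0.943) = 0.975

0.975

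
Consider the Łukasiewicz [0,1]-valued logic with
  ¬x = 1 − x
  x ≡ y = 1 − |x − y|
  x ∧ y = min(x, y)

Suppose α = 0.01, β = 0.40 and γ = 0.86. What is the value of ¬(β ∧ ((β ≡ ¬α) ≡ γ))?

¬α = 1 − 0.01 = 0.99
β ≡ ¬α = 1 − |0.40 − 0.99| = 1 − 0.59 = 0.41
(β ≡ ¬α) ≡ γ = 1 − |0.41 − 0.86| = 1 − 0.45 = 0.55
β ∧ ((β ≡ ¬α) ≡ γ) = min(0.40, 0.55) = 0.40
¬(β ∧ ((β ≡ ¬α) ≡ γ)) = 1 − 0.40 = 0.60

0.60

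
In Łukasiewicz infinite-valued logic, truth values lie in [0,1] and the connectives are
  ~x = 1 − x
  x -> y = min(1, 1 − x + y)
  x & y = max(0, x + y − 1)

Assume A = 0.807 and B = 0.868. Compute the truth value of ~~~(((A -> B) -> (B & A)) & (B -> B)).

A -> B = min(1, 1 − 0.807 + 0.868) = min(1, 1.061) = 1.000
B & A = max(0, 0.868 + 0.807 − 1) = max(0, 0.675) = 0.675
(A -> B) -> (B & A) = min(1, 1 − 1.000 + 0.675) = min(1, 0.675) = 0.675
B -> B = min(1, 1 − 0.868 + 0.868) = min(1, 1.000) = 1.000
((A -> B) -> (B & A)) & (B -> B) = max(0, 0.675 + 1.000 − 1) = max(0, 0.675) = 0.675
~(((A -> B) -> (B & A)) & (B -> B)) = 1 − 0.675 = 0.325
~~(((A -> B) -> (B & A)) & (B -> B)) = 1 − 0.325 = 0.675
~~~(((A -> B) -> (B & A)) & (B -> B)) = 1 − 0.675 = 0.325

0.325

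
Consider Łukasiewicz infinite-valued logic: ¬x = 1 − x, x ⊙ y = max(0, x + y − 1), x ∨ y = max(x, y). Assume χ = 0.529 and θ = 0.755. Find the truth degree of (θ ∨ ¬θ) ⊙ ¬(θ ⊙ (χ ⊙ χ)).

0.755

¬θ = 1 − 0.755 = 0.245
θ ∨ ¬θ = max(0.755, 0.245) = 0.755
χ ⊙ χ = max(0, 0.529 + 0.529 − 1) = max(0, 0.058) = 0.058
θ ⊙ (χ ⊙ χ) = max(0, 0.755 + 0.058 − 1) = max(0, -0.187) = 0.000
¬(θ ⊙ (χ ⊙ χ)) = 1 − 0.000 = 1.000
(θ ∨ ¬θ) ⊙ ¬(θ ⊙ (χ ⊙ χ)) = max(0, 0.755 + 1.000 − 1) = max(0, 0.755) = 0.755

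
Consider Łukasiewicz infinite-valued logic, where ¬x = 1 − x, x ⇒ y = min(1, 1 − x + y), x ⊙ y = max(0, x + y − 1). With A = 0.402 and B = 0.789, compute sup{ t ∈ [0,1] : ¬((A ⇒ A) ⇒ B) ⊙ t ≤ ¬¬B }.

A ⇒ A = min(1, 1 − 0.402 + 0.402) = min(1, 1.000) = 1.000
(A ⇒ A) ⇒ B = min(1, 1 − 1.000 + 0.789) = min(1, 0.789) = 0.789
¬((A ⇒ A) ⇒ B) = 1 − 0.789 = 0.211
So the left factor is ¬((A ⇒ A) ⇒ B) = 0.211.
¬B = 1 − 0.789 = 0.211
¬¬B = 1 − 0.211 = 0.789
So the right-hand bound is ¬¬B = 0.789.
The residuum of the Łukasiewicz t-norm gives the supremum: min(1, 1 − 0.211 + 0.789).
1 − 0.211 + 0.789 = 1.578, so t = min(1, 1.578) = 1.000.
Check: 0.211 ⊙ 1.000 = max(0, 0.211) = 0.211 ≤ 0.789.

1.000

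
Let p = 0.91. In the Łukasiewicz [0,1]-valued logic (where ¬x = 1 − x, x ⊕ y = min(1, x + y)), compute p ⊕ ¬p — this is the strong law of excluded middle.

¬p = 1 − 0.91 = 0.09
p ⊕ ¬p = min(1, 0.91 + 0.09) = min(1, 1.00) = 1.00
(As expected: always 1 in Ł∞ since a ⊕ (1−a) = 1.)

1.00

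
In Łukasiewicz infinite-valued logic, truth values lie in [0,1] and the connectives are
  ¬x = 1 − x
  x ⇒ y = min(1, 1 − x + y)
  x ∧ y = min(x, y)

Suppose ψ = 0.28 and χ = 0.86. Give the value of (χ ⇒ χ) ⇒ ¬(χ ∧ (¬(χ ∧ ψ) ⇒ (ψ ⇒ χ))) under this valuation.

χ ⇒ χ = min(1, 1 − 0.86 + 0.86) = min(1, 1.00) = 1.00
χ ∧ ψ = min(0.86, 0.28) = 0.28
¬(χ ∧ ψ) = 1 − 0.28 = 0.72
ψ ⇒ χ = min(1, 1 − 0.28 + 0.86) = min(1, 1.58) = 1.00
¬(χ ∧ ψ) ⇒ (ψ ⇒ χ) = min(1, 1 − 0.72 + 1.00) = min(1, 1.28) = 1.00
χ ∧ (¬(χ ∧ ψ) ⇒ (ψ ⇒ χ)) = min(0.86, 1.00) = 0.86
¬(χ ∧ (¬(χ ∧ ψ) ⇒ (ψ ⇒ χ))) = 1 − 0.86 = 0.14
(χ ⇒ χ) ⇒ ¬(χ ∧ (¬(χ ∧ ψ) ⇒ (ψ ⇒ χ))) = min(1, 1 − 1.00 + 0.14) = min(1, 0.14) = 0.14

0.14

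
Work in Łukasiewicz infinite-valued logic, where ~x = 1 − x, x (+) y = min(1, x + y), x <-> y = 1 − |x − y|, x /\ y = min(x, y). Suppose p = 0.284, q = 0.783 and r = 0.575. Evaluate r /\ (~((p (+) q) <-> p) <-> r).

0.575

p (+) q = min(1, 0.284 + 0.783) = min(1, 1.067) = 1.000
(p (+) q) <-> p = 1 − |1.000 − 0.284| = 1 − 0.716 = 0.284
~((p (+) q) <-> p) = 1 − 0.284 = 0.716
~((p (+) q) <-> p) <-> r = 1 − |0.716 − 0.575| = 1 − 0.141 = 0.859
r /\ (~((p (+) q) <-> p) <-> r) = min(0.575, 0.859) = 0.575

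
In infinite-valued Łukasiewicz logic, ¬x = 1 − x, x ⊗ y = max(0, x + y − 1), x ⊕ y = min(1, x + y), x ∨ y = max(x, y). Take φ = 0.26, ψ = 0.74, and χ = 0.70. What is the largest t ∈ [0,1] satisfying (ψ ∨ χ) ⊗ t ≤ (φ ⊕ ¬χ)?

0.82

ψ ∨ χ = max(0.74, 0.70) = 0.74
So the left factor is ψ ∨ χ = 0.74.
¬χ = 1 − 0.70 = 0.30
φ ⊕ ¬χ = min(1, 0.26 + 0.30) = min(1, 0.56) = 0.56
So the right-hand bound is φ ⊕ ¬χ = 0.56.
The residuum of the Łukasiewicz t-norm gives the supremum: min(1, 1 − 0.74 + 0.56).
1 − 0.74 + 0.56 = 0.82, so t = min(1, 0.82) = 0.82.
Check: 0.74 ⊗ 0.82 = max(0, 0.56) = 0.56 ≤ 0.56.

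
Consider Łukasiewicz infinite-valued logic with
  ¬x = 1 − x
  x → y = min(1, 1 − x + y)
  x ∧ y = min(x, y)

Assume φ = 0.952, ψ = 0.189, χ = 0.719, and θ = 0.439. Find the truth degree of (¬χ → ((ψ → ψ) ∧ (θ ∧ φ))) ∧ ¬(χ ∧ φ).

¬χ = 1 − 0.719 = 0.281
ψ → ψ = min(1, 1 − 0.189 + 0.189) = min(1, 1.000) = 1.000
θ ∧ φ = min(0.439, 0.952) = 0.439
(ψ → ψ) ∧ (θ ∧ φ) = min(1.000, 0.439) = 0.439
¬χ → ((ψ → ψ) ∧ (θ ∧ φ)) = min(1, 1 − 0.281 + 0.439) = min(1, 1.158) = 1.000
χ ∧ φ = min(0.719, 0.952) = 0.719
¬(χ ∧ φ) = 1 − 0.719 = 0.281
(¬χ → ((ψ → ψ) ∧ (θ ∧ φ))) ∧ ¬(χ ∧ φ) = min(1.000, 0.281) = 0.281

0.281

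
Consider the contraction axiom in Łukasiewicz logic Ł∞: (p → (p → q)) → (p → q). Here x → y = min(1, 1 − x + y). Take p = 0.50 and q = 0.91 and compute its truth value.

p → q = min(1, 1 − 0.50 + 0.91) = min(1, 1.41) = 1.00
p → (p → q) = min(1, 1 − 0.50 + 1.00) = min(1, 1.50) = 1.00
(p → (p → q)) → (p → q) = min(1, 1 − 1.00 + 1.00) = min(1, 1.00) = 1.00

1.00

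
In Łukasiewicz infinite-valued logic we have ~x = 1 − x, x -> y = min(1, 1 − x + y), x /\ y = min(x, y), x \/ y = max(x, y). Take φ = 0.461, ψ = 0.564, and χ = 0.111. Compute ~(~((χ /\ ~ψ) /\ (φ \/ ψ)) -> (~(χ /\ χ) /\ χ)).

~ψ = 1 − 0.564 = 0.436
χ /\ ~ψ = min(0.111, 0.436) = 0.111
φ \/ ψ = max(0.461, 0.564) = 0.564
(χ /\ ~ψ) /\ (φ \/ ψ) = min(0.111, 0.564) = 0.111
~((χ /\ ~ψ) /\ (φ \/ ψ)) = 1 − 0.111 = 0.889
χ /\ χ = min(0.111, 0.111) = 0.111
~(χ /\ χ) = 1 − 0.111 = 0.889
~(χ /\ χ) /\ χ = min(0.889, 0.111) = 0.111
~((χ /\ ~ψ) /\ (φ \/ ψ)) -> (~(χ /\ χ) /\ χ) = min(1, 1 − 0.889 + 0.111) = min(1, 0.222) = 0.222
~(~((χ /\ ~ψ) /\ (φ \/ ψ)) -> (~(χ /\ χ) /\ χ)) = 1 − 0.222 = 0.778

0.778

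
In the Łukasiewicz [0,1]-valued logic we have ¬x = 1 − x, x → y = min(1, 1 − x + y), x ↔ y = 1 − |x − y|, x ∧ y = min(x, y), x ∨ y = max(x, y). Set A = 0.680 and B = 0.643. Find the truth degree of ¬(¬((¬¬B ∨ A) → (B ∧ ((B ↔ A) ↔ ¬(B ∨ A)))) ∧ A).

¬B = 1 − 0.643 = 0.357
¬¬B = 1 − 0.357 = 0.643
¬¬B ∨ A = max(0.643, 0.680) = 0.680
B ↔ A = 1 − |0.643 − 0.680| = 1 − 0.037 = 0.963
B ∨ A = max(0.643, 0.680) = 0.680
¬(B ∨ A) = 1 − 0.680 = 0.320
(B ↔ A) ↔ ¬(B ∨ A) = 1 − |0.963 − 0.320| = 1 − 0.643 = 0.357
B ∧ ((B ↔ A) ↔ ¬(B ∨ A)) = min(0.643, 0.357) = 0.357
(¬¬B ∨ A) → (B ∧ ((B ↔ A) ↔ ¬(B ∨ A))) = min(1, 1 − 0.680 + 0.357) = min(1, 0.677) = 0.677
¬((¬¬B ∨ A) → (B ∧ ((B ↔ A) ↔ ¬(B ∨ A)))) = 1 − 0.677 = 0.323
¬((¬¬B ∨ A) → (B ∧ ((B ↔ A) ↔ ¬(B ∨ A)))) ∧ A = min(0.323, 0.680) = 0.323
¬(¬((¬¬B ∨ A) → (B ∧ ((B ↔ A) ↔ ¬(B ∨ A)))) ∧ A) = 1 − 0.323 = 0.677

0.677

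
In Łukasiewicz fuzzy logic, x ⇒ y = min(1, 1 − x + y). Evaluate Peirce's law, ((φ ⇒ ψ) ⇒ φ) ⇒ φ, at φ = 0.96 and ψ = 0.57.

φ ⇒ ψ = min(1, 1 − 0.96 + 0.57) = min(1, 0.61) = 0.61
(φ ⇒ ψ) ⇒ φ = min(1, 1 − 0.61 + 0.96) = min(1, 1.35) = 1.00
((φ ⇒ ψ) ⇒ φ) ⇒ φ = min(1, 1 − 1.00 + 0.96) = min(1, 0.96) = 0.96
(The value 0.96 < 1 shows this instance is not satisfied; not a Ł∞-tautology in general.)

0.96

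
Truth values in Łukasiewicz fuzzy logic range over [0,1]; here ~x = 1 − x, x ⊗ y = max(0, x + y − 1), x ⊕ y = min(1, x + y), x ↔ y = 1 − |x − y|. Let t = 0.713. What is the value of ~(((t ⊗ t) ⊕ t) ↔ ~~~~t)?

t ⊗ t = max(0, 0.713 + 0.713 − 1) = max(0, 0.426) = 0.426
(t ⊗ t) ⊕ t = min(1, 0.426 + 0.713) = min(1, 1.139) = 1.000
~t = 1 − 0.713 = 0.287
~~t = 1 − 0.287 = 0.713
~~~t = 1 − 0.713 = 0.287
~~~~t = 1 − 0.287 = 0.713
((t ⊗ t) ⊕ t) ↔ ~~~~t = 1 − |1.000 − 0.713| = 1 − 0.287 = 0.713
~(((t ⊗ t) ⊕ t) ↔ ~~~~t) = 1 − 0.713 = 0.287

0.287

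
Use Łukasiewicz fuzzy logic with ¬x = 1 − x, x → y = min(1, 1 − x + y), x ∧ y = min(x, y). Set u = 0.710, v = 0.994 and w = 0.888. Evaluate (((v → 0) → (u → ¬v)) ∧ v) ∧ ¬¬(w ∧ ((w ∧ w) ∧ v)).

v → 0 = min(1, 1 − 0.994 + 0.000) = min(1, 0.006) = 0.006
¬v = 1 − 0.994 = 0.006
u → ¬v = min(1, 1 − 0.710 + 0.006) = min(1, 0.296) = 0.296
(v → 0) → (u → ¬v) = min(1, 1 − 0.006 + 0.296) = min(1, 1.290) = 1.000
((v → 0) → (u → ¬v)) ∧ v = min(1.000, 0.994) = 0.994
w ∧ w = min(0.888, 0.888) = 0.888
(w ∧ w) ∧ v = min(0.888, 0.994) = 0.888
w ∧ ((w ∧ w) ∧ v) = min(0.888, 0.888) = 0.888
¬(w ∧ ((w ∧ w) ∧ v)) = 1 − 0.888 = 0.112
¬¬(w ∧ ((w ∧ w) ∧ v)) = 1 − 0.112 = 0.888
(((v → 0) → (u → ¬v)) ∧ v) ∧ ¬¬(w ∧ ((w ∧ w) ∧ v)) = min(0.994, 0.888) = 0.888

0.888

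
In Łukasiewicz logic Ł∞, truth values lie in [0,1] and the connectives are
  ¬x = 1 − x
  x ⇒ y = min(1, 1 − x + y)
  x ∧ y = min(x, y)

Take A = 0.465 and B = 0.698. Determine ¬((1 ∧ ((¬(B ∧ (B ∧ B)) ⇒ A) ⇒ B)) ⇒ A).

B ∧ B = min(0.698, 0.698) = 0.698
B ∧ (B ∧ B) = min(0.698, 0.698) = 0.698
¬(B ∧ (B ∧ B)) = 1 − 0.698 = 0.302
¬(B ∧ (B ∧ B)) ⇒ A = min(1, 1 − 0.302 + 0.465) = min(1, 1.163) = 1.000
(¬(B ∧ (B ∧ B)) ⇒ A) ⇒ B = min(1, 1 − 1.000 + 0.698) = min(1, 0.698) = 0.698
1 ∧ ((¬(B ∧ (B ∧ B)) ⇒ A) ⇒ B) = min(1.000, 0.698) = 0.698
(1 ∧ ((¬(B ∧ (B ∧ B)) ⇒ A) ⇒ B)) ⇒ A = min(1, 1 − 0.698 + 0.465) = min(1, 0.767) = 0.767
¬((1 ∧ ((¬(B ∧ (B ∧ B)) ⇒ A) ⇒ B)) ⇒ A) = 1 − 0.767 = 0.233

0.233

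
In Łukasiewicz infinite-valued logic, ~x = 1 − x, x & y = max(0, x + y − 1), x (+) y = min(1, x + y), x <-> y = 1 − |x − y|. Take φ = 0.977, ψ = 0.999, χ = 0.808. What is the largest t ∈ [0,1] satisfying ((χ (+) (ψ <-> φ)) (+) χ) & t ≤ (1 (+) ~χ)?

1.000

ψ <-> φ = 1 − |0.999 − 0.977| = 1 − 0.022 = 0.978
χ (+) (ψ <-> φ) = min(1, 0.808 + 0.978) = min(1, 1.786) = 1.000
(χ (+) (ψ <-> φ)) (+) χ = min(1, 1.000 + 0.808) = min(1, 1.808) = 1.000
So the left factor is (χ (+) (ψ <-> φ)) (+) χ = 1.000.
~χ = 1 − 0.808 = 0.192
1 (+) ~χ = min(1, 1.000 + 0.192) = min(1, 1.192) = 1.000
So the right-hand bound is 1 (+) ~χ = 1.000.
The residuum of the Łukasiewicz t-norm gives the supremum: min(1, 1 − 1.000 + 1.000).
1 − 1.000 + 1.000 = 1.000, so t = min(1, 1.000) = 1.000.
Check: 1.000 & 1.000 = max(0, 1.000) = 1.000 ≤ 1.000.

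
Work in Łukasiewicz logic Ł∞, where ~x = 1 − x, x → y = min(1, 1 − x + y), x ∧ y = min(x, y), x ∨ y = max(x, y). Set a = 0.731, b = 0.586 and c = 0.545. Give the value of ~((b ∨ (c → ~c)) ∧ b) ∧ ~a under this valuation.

0.269

~c = 1 − 0.545 = 0.455
c → ~c = min(1, 1 − 0.545 + 0.455) = min(1, 0.910) = 0.910
b ∨ (c → ~c) = max(0.586, 0.910) = 0.910
(b ∨ (c → ~c)) ∧ b = min(0.910, 0.586) = 0.586
~((b ∨ (c → ~c)) ∧ b) = 1 − 0.586 = 0.414
~a = 1 − 0.731 = 0.269
~((b ∨ (c → ~c)) ∧ b) ∧ ~a = min(0.414, 0.269) = 0.269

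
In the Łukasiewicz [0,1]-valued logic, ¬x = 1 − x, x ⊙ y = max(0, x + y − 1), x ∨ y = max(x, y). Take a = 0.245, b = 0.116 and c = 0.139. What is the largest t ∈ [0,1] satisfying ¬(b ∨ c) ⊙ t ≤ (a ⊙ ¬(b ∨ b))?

b ∨ c = max(0.116, 0.139) = 0.139
¬(b ∨ c) = 1 − 0.139 = 0.861
So the left factor is ¬(b ∨ c) = 0.861.
b ∨ b = max(0.116, 0.116) = 0.116
¬(b ∨ b) = 1 − 0.116 = 0.884
a ⊙ ¬(b ∨ b) = max(0, 0.245 + 0.884 − 1) = max(0, 0.129) = 0.129
So the right-hand bound is a ⊙ ¬(b ∨ b) = 0.129.
The residuum of the Łukasiewicz t-norm gives the supremum: min(1, 1 − 0.861 + 0.129).
1 − 0.861 + 0.129 = 0.268, so t = min(1, 0.268) = 0.268.
Check: 0.861 ⊙ 0.268 = max(0, 0.129) = 0.129 ≤ 0.129.

0.268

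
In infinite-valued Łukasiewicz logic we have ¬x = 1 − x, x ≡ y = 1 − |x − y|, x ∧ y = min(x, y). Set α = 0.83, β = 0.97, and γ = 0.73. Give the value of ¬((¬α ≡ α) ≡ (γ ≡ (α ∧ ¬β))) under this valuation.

¬α = 1 − 0.83 = 0.17
¬α ≡ α = 1 − |0.17 − 0.83| = 1 − 0.66 = 0.34
¬β = 1 − 0.97 = 0.03
α ∧ ¬β = min(0.83, 0.03) = 0.03
γ ≡ (α ∧ ¬β) = 1 − |0.73 − 0.03| = 1 − 0.70 = 0.30
(¬α ≡ α) ≡ (γ ≡ (α ∧ ¬β)) = 1 − |0.34 − 0.30| = 1 − 0.04 = 0.96
¬((¬α ≡ α) ≡ (γ ≡ (α ∧ ¬β))) = 1 − 0.96 = 0.04

0.04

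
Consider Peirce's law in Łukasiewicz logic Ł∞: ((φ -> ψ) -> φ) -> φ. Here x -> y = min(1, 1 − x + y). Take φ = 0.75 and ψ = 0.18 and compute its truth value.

0.75

φ -> ψ = min(1, 1 − 0.75 + 0.18) = min(1, 0.43) = 0.43
(φ -> ψ) -> φ = min(1, 1 − 0.43 + 0.75) = min(1, 1.32) = 1.00
((φ -> ψ) -> φ) -> φ = min(1, 1 − 1.00 + 0.75) = min(1, 0.75) = 0.75
(The value 0.75 < 1 shows this instance is not satisfied; not a Ł∞-tautology in general.)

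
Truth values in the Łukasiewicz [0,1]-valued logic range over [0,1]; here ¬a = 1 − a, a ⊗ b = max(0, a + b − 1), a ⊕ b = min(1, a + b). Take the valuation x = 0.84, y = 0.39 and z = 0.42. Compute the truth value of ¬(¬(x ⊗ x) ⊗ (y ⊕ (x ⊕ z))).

x ⊗ x = max(0, 0.84 + 0.84 − 1) = max(0, 0.68) = 0.68
¬(x ⊗ x) = 1 − 0.68 = 0.32
x ⊕ z = min(1, 0.84 + 0.42) = min(1, 1.26) = 1.00
y ⊕ (x ⊕ z) = min(1, 0.39 + 1.00) = min(1, 1.39) = 1.00
¬(x ⊗ x) ⊗ (y ⊕ (x ⊕ z)) = max(0, 0.32 + 1.00 − 1) = max(0, 0.32) = 0.32
¬(¬(x ⊗ x) ⊗ (y ⊕ (x ⊕ z))) = 1 − 0.32 = 0.68

0.68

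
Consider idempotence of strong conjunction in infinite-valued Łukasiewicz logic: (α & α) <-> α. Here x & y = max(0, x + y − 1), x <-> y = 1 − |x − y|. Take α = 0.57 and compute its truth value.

0.57

α & α = max(0, 0.57 + 0.57 − 1) = max(0, 0.14) = 0.14
(α & α) <-> α = 1 − |0.14 − 0.57| = 1 − 0.43 = 0.57
(The value 0.57 < 1 shows this instance is not satisfied; fails in Ł∞ since a ⊗ a = max(0, 2a−1) ≠ a in general.)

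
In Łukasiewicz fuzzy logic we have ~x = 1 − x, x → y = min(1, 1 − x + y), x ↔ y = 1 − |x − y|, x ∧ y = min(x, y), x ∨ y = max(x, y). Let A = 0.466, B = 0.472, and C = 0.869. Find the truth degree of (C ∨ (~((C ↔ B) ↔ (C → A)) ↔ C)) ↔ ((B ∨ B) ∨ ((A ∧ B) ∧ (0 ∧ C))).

0.603

C ↔ B = 1 − |0.869 − 0.472| = 1 − 0.397 = 0.603
C → A = min(1, 1 − 0.869 + 0.466) = min(1, 0.597) = 0.597
(C ↔ B) ↔ (C → A) = 1 − |0.603 − 0.597| = 1 − 0.006 = 0.994
~((C ↔ B) ↔ (C → A)) = 1 − 0.994 = 0.006
~((C ↔ B) ↔ (C → A)) ↔ C = 1 − |0.006 − 0.869| = 1 − 0.863 = 0.137
C ∨ (~((C ↔ B) ↔ (C → A)) ↔ C) = max(0.869, 0.137) = 0.869
B ∨ B = max(0.472, 0.472) = 0.472
A ∧ B = min(0.466, 0.472) = 0.466
0 ∧ C = min(0.000, 0.869) = 0.000
(A ∧ B) ∧ (0 ∧ C) = min(0.466, 0.000) = 0.000
(B ∨ B) ∨ ((A ∧ B) ∧ (0 ∧ C)) = max(0.472, 0.000) = 0.472
(C ∨ (~((C ↔ B) ↔ (C → A)) ↔ C)) ↔ ((B ∨ B) ∨ ((A ∧ B) ∧ (0 ∧ C))) = 1 − |0.869 − 0.472| = 1 − 0.397 = 0.603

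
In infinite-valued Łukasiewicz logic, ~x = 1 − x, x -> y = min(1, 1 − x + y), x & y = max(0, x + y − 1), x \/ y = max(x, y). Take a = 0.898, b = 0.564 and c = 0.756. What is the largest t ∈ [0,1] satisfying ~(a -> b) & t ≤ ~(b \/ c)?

0.910

a -> b = min(1, 1 − 0.898 + 0.564) = min(1, 0.666) = 0.666
~(a -> b) = 1 − 0.666 = 0.334
So the left factor is ~(a -> b) = 0.334.
b \/ c = max(0.564, 0.756) = 0.756
~(b \/ c) = 1 − 0.756 = 0.244
So the right-hand bound is ~(b \/ c) = 0.244.
The residuum of the Łukasiewicz t-norm gives the supremum: min(1, 1 − 0.334 + 0.244).
1 − 0.334 + 0.244 = 0.910, so t = min(1, 0.910) = 0.910.
Check: 0.334 & 0.910 = max(0, 0.244) = 0.244 ≤ 0.244.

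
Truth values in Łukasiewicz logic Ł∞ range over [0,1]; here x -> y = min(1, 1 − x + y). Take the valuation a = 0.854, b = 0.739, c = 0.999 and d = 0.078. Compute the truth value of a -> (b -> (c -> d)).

c -> d = min(1, 1 − 0.999 + 0.078) = min(1, 0.079) = 0.079
b -> (c -> d) = min(1, 1 − 0.739 + 0.079) = min(1, 0.340) = 0.340
a -> (b -> (c -> d)) = min(1, 1 − 0.854 + 0.340) = min(1, 0.486) = 0.486

0.486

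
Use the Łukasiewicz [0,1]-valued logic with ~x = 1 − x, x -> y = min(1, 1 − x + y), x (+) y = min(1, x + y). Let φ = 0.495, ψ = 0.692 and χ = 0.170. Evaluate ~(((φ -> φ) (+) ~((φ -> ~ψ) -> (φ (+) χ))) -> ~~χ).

0.830

φ -> φ = min(1, 1 − 0.495 + 0.495) = min(1, 1.000) = 1.000
~ψ = 1 − 0.692 = 0.308
φ -> ~ψ = min(1, 1 − 0.495 + 0.308) = min(1, 0.813) = 0.813
φ (+) χ = min(1, 0.495 + 0.170) = min(1, 0.665) = 0.665
(φ -> ~ψ) -> (φ (+) χ) = min(1, 1 − 0.813 + 0.665) = min(1, 0.852) = 0.852
~((φ -> ~ψ) -> (φ (+) χ)) = 1 − 0.852 = 0.148
(φ -> φ) (+) ~((φ -> ~ψ) -> (φ (+) χ)) = min(1, 1.000 + 0.148) = min(1, 1.148) = 1.000
~χ = 1 − 0.170 = 0.830
~~χ = 1 − 0.830 = 0.170
((φ -> φ) (+) ~((φ -> ~ψ) -> (φ (+) χ))) -> ~~χ = min(1, 1 − 1.000 + 0.170) = min(1, 0.170) = 0.170
~(((φ -> φ) (+) ~((φ -> ~ψ) -> (φ (+) χ))) -> ~~χ) = 1 − 0.170 = 0.830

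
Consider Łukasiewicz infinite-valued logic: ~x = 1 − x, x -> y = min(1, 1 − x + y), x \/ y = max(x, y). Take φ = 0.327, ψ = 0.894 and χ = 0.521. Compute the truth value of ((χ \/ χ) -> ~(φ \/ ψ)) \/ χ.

0.585

χ \/ χ = max(0.521, 0.521) = 0.521
φ \/ ψ = max(0.327, 0.894) = 0.894
~(φ \/ ψ) = 1 − 0.894 = 0.106
(χ \/ χ) -> ~(φ \/ ψ) = min(1, 1 − 0.521 + 0.106) = min(1, 0.585) = 0.585
((χ \/ χ) -> ~(φ \/ ψ)) \/ χ = max(0.585, 0.521) = 0.585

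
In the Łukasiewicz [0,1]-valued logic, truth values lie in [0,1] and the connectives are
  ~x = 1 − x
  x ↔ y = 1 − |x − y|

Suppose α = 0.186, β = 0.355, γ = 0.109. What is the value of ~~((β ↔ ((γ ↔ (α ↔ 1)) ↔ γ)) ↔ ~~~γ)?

0.940

α ↔ 1 = 1 − |0.186 − 1.000| = 1 − 0.814 = 0.186
γ ↔ (α ↔ 1) = 1 − |0.109 − 0.186| = 1 − 0.077 = 0.923
(γ ↔ (α ↔ 1)) ↔ γ = 1 − |0.923 − 0.109| = 1 − 0.814 = 0.186
β ↔ ((γ ↔ (α ↔ 1)) ↔ γ) = 1 − |0.355 − 0.186| = 1 − 0.169 = 0.831
~γ = 1 − 0.109 = 0.891
~~γ = 1 − 0.891 = 0.109
~~~γ = 1 − 0.109 = 0.891
(β ↔ ((γ ↔ (α ↔ 1)) ↔ γ)) ↔ ~~~γ = 1 − |0.831 − 0.891| = 1 − 0.060 = 0.940
~((β ↔ ((γ ↔ (α ↔ 1)) ↔ γ)) ↔ ~~~γ) = 1 − 0.940 = 0.060
~~((β ↔ ((γ ↔ (α ↔ 1)) ↔ γ)) ↔ ~~~γ) = 1 − 0.060 = 0.940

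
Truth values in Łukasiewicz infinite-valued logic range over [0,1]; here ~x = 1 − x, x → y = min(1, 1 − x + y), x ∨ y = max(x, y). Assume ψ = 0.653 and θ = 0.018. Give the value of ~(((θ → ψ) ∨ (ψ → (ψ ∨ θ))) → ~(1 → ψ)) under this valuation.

θ → ψ = min(1, 1 − 0.018 + 0.653) = min(1, 1.635) = 1.000
ψ ∨ θ = max(0.653, 0.018) = 0.653
ψ → (ψ ∨ θ) = min(1, 1 − 0.653 + 0.653) = min(1, 1.000) = 1.000
(θ → ψ) ∨ (ψ → (ψ ∨ θ)) = max(1.000, 1.000) = 1.000
1 → ψ = min(1, 1 − 1.000 + 0.653) = min(1, 0.653) = 0.653
~(1 → ψ) = 1 − 0.653 = 0.347
((θ → ψ) ∨ (ψ → (ψ ∨ θ))) → ~(1 → ψ) = min(1, 1 − 1.000 + 0.347) = min(1, 0.347) = 0.347
~(((θ → ψ) ∨ (ψ → (ψ ∨ θ))) → ~(1 → ψ)) = 1 − 0.347 = 0.653

0.653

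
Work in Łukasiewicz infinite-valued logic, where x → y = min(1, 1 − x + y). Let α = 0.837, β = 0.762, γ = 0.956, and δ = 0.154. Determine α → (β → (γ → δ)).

γ → δ = min(1, 1 − 0.956 + 0.154) = min(1, 0.198) = 0.198
β → (γ → δ) = min(1, 1 − 0.762 + 0.198) = min(1, 0.436) = 0.436
α → (β → (γ → δ)) = min(1, 1 − 0.837 + 0.436) = min(1, 0.599) = 0.599

0.599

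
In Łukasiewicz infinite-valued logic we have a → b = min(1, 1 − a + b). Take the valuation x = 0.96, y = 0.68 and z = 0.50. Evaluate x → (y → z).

0.86

y → z = min(1, 1 − 0.68 + 0.50) = min(1, 0.82) = 0.82
x → (y → z) = min(1, 1 − 0.96 + 0.82) = min(1, 0.86) = 0.86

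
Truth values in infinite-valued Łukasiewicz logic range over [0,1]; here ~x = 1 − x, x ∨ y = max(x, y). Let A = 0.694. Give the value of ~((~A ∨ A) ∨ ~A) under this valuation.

~A = 1 − 0.694 = 0.306
~A ∨ A = max(0.306, 0.694) = 0.694
(~A ∨ A) ∨ ~A = max(0.694, 0.306) = 0.694
~((~A ∨ A) ∨ ~A) = 1 − 0.694 = 0.306

0.306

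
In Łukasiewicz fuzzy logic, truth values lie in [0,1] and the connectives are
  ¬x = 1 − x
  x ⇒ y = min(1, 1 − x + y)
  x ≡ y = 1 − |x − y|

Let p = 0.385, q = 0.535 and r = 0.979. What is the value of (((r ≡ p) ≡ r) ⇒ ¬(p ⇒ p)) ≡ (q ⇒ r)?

r ≡ p = 1 − |0.979 − 0.385| = 1 − 0.594 = 0.406
(r ≡ p) ≡ r = 1 − |0.406 − 0.979| = 1 − 0.573 = 0.427
p ⇒ p = min(1, 1 − 0.385 + 0.385) = min(1, 1.000) = 1.000
¬(p ⇒ p) = 1 − 1.000 = 0.000
((r ≡ p) ≡ r) ⇒ ¬(p ⇒ p) = min(1, 1 − 0.427 + 0.000) = min(1, 0.573) = 0.573
q ⇒ r = min(1, 1 − 0.535 + 0.979) = min(1, 1.444) = 1.000
(((r ≡ p) ≡ r) ⇒ ¬(p ⇒ p)) ≡ (q ⇒ r) = 1 − |0.573 − 1.000| = 1 − 0.427 = 0.573

0.573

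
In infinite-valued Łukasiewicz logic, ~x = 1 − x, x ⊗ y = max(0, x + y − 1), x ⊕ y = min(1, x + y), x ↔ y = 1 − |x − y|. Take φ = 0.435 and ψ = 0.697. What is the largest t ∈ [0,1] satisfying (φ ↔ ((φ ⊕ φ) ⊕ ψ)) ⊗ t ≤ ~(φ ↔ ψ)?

0.827

φ ⊕ φ = min(1, 0.435 + 0.435) = min(1, 0.870) = 0.870
(φ ⊕ φ) ⊕ ψ = min(1, 0.870 + 0.697) = min(1, 1.567) = 1.000
φ ↔ ((φ ⊕ φ) ⊕ ψ) = 1 − |0.435 − 1.000| = 1 − 0.565 = 0.435
So the left factor is φ ↔ ((φ ⊕ φ) ⊕ ψ) = 0.435.
φ ↔ ψ = 1 − |0.435 − 0.697| = 1 − 0.262 = 0.738
~(φ ↔ ψ) = 1 − 0.738 = 0.262
So the right-hand bound is ~(φ ↔ ψ) = 0.262.
The residuum of the Łukasiewicz t-norm gives the supremum: min(1, 1 − 0.435 + 0.262).
1 − 0.435 + 0.262 = 0.827, so t = min(1, 0.827) = 0.827.
Check: 0.435 ⊗ 0.827 = max(0, 0.262) = 0.262 ≤ 0.262.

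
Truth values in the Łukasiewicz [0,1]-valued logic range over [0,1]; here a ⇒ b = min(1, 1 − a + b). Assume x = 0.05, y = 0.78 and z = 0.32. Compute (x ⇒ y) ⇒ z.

x ⇒ y = min(1, 1 − 0.05 + 0.78) = min(1, 1.73) = 1.00
(x ⇒ y) ⇒ z = min(1, 1 − 1.00 + 0.32) = min(1, 0.32) = 0.32

0.32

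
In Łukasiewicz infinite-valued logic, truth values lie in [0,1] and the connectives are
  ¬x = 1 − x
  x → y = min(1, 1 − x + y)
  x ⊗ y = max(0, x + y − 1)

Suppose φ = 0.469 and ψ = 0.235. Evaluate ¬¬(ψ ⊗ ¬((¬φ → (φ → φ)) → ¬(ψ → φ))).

0.235

¬φ = 1 − 0.469 = 0.531
φ → φ = min(1, 1 − 0.469 + 0.469) = min(1, 1.000) = 1.000
¬φ → (φ → φ) = min(1, 1 − 0.531 + 1.000) = min(1, 1.469) = 1.000
ψ → φ = min(1, 1 − 0.235 + 0.469) = min(1, 1.234) = 1.000
¬(ψ → φ) = 1 − 1.000 = 0.000
(¬φ → (φ → φ)) → ¬(ψ → φ) = min(1, 1 − 1.000 + 0.000) = min(1, 0.000) = 0.000
¬((¬φ → (φ → φ)) → ¬(ψ → φ)) = 1 − 0.000 = 1.000
ψ ⊗ ¬((¬φ → (φ → φ)) → ¬(ψ → φ)) = max(0, 0.235 + 1.000 − 1) = max(0, 0.235) = 0.235
¬(ψ ⊗ ¬((¬φ → (φ → φ)) → ¬(ψ → φ))) = 1 − 0.235 = 0.765
¬¬(ψ ⊗ ¬((¬φ → (φ → φ)) → ¬(ψ → φ))) = 1 − 0.765 = 0.235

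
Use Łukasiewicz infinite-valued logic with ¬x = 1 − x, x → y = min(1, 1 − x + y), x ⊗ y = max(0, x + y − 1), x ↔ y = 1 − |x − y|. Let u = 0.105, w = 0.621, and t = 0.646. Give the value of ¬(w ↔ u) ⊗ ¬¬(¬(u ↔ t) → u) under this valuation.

w ↔ u = 1 − |0.621 − 0.105| = 1 − 0.516 = 0.484
¬(w ↔ u) = 1 − 0.484 = 0.516
u ↔ t = 1 − |0.105 − 0.646| = 1 − 0.541 = 0.459
¬(u ↔ t) = 1 − 0.459 = 0.541
¬(u ↔ t) → u = min(1, 1 − 0.541 + 0.105) = min(1, 0.564) = 0.564
¬(¬(u ↔ t) → u) = 1 − 0.564 = 0.436
¬¬(¬(u ↔ t) → u) = 1 − 0.436 = 0.564
¬(w ↔ u) ⊗ ¬¬(¬(u ↔ t) → u) = max(0, 0.516 + 0.564 − 1) = max(0, 0.080) = 0.080

0.080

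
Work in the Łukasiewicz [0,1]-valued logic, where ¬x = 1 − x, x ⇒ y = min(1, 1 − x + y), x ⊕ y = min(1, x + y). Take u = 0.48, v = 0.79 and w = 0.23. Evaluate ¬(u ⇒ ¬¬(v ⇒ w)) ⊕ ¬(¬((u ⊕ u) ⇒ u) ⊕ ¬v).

v ⇒ w = min(1, 1 − 0.79 + 0.23) = min(1, 0.44) = 0.44
¬(v ⇒ w) = 1 − 0.44 = 0.56
¬¬(v ⇒ w) = 1 − 0.56 = 0.44
u ⇒ ¬¬(v ⇒ w) = min(1, 1 − 0.48 + 0.44) = min(1, 0.96) = 0.96
¬(u ⇒ ¬¬(v ⇒ w)) = 1 − 0.96 = 0.04
u ⊕ u = min(1, 0.48 + 0.48) = min(1, 0.96) = 0.96
(u ⊕ u) ⇒ u = min(1, 1 − 0.96 + 0.48) = min(1, 0.52) = 0.52
¬((u ⊕ u) ⇒ u) = 1 − 0.52 = 0.48
¬v = 1 − 0.79 = 0.21
¬((u ⊕ u) ⇒ u) ⊕ ¬v = min(1, 0.48 + 0.21) = min(1, 0.69) = 0.69
¬(¬((u ⊕ u) ⇒ u) ⊕ ¬v) = 1 − 0.69 = 0.31
¬(u ⇒ ¬¬(v ⇒ w)) ⊕ ¬(¬((u ⊕ u) ⇒ u) ⊕ ¬v) = min(1, 0.04 + 0.31) = min(1, 0.35) = 0.35

0.35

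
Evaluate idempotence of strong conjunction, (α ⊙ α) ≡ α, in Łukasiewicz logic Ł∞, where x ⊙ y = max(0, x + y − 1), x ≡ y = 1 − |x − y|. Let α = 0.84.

0.84

α ⊙ α = max(0, 0.84 + 0.84 − 1) = max(0, 0.68) = 0.68
(α ⊙ α) ≡ α = 1 − |0.68 − 0.84| = 1 − 0.16 = 0.84
(The value 0.84 < 1 shows this instance is not satisfied; fails in Ł∞ since a ⊗ a = max(0, 2a−1) ≠ a in general.)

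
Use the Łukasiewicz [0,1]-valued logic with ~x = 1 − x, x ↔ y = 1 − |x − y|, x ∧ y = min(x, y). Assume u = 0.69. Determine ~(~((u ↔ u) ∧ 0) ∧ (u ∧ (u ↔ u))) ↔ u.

0.62

u ↔ u = 1 − |0.69 − 0.69| = 1 − 0.00 = 1.00
(u ↔ u) ∧ 0 = min(1.00, 0.00) = 0.00
~((u ↔ u) ∧ 0) = 1 − 0.00 = 1.00
u ∧ (u ↔ u) = min(0.69, 1.00) = 0.69
~((u ↔ u) ∧ 0) ∧ (u ∧ (u ↔ u)) = min(1.00, 0.69) = 0.69
~(~((u ↔ u) ∧ 0) ∧ (u ∧ (u ↔ u))) = 1 − 0.69 = 0.31
~(~((u ↔ u) ∧ 0) ∧ (u ∧ (u ↔ u))) ↔ u = 1 − |0.31 − 0.69| = 1 − 0.38 = 0.62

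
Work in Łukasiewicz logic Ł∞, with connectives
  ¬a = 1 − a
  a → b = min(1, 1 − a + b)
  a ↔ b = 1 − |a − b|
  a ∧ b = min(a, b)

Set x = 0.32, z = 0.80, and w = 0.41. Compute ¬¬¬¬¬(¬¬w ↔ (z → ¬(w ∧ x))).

¬w = 1 − 0.41 = 0.59
¬¬w = 1 − 0.59 = 0.41
w ∧ x = min(0.41, 0.32) = 0.32
¬(w ∧ x) = 1 − 0.32 = 0.68
z → ¬(w ∧ x) = min(1, 1 − 0.80 + 0.68) = min(1, 0.88) = 0.88
¬¬w ↔ (z → ¬(w ∧ x)) = 1 − |0.41 − 0.88| = 1 − 0.47 = 0.53
¬(¬¬w ↔ (z → ¬(w ∧ x))) = 1 − 0.53 = 0.47
¬¬(¬¬w ↔ (z → ¬(w ∧ x))) = 1 − 0.47 = 0.53
¬¬¬(¬¬w ↔ (z → ¬(w ∧ x))) = 1 − 0.53 = 0.47
¬¬¬¬(¬¬w ↔ (z → ¬(w ∧ x))) = 1 − 0.47 = 0.53
¬¬¬¬¬(¬¬w ↔ (z → ¬(w ∧ x))) = 1 − 0.53 = 0.47

0.47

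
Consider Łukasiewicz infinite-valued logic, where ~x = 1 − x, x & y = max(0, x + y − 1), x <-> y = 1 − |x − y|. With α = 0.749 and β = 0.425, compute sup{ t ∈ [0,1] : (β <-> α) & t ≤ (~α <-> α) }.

β <-> α = 1 − |0.425 − 0.749| = 1 − 0.324 = 0.676
So the left factor is β <-> α = 0.676.
~α = 1 − 0.749 = 0.251
~α <-> α = 1 − |0.251 − 0.749| = 1 − 0.498 = 0.502
So the right-hand bound is ~α <-> α = 0.502.
The residuum of the Łukasiewicz t-norm gives the supremum: min(1, 1 − 0.676 + 0.502).
1 − 0.676 + 0.502 = 0.826, so t = min(1, 0.826) = 0.826.
Check: 0.676 & 0.826 = max(0, 0.502) = 0.502 ≤ 0.502.

0.826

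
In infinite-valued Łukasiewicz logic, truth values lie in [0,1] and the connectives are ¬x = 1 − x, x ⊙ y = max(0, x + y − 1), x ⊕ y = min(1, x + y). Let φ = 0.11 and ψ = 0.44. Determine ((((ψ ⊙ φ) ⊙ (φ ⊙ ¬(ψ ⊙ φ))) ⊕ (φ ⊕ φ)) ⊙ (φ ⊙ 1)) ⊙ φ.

ψ ⊙ φ = max(0, 0.44 + 0.11 − 1) = max(0, -0.45) = 0.00
¬(ψ ⊙ φ) = 1 − 0.00 = 1.00
φ ⊙ ¬(ψ ⊙ φ) = max(0, 0.11 + 1.00 − 1) = max(0, 0.11) = 0.11
(ψ ⊙ φ) ⊙ (φ ⊙ ¬(ψ ⊙ φ)) = max(0, 0.00 + 0.11 − 1) = max(0, -0.89) = 0.00
φ ⊕ φ = min(1, 0.11 + 0.11) = min(1, 0.22) = 0.22
((ψ ⊙ φ) ⊙ (φ ⊙ ¬(ψ ⊙ φ))) ⊕ (φ ⊕ φ) = min(1, 0.00 + 0.22) = min(1, 0.22) = 0.22
φ ⊙ 1 = max(0, 0.11 + 1.00 − 1) = max(0, 0.11) = 0.11
(((ψ ⊙ φ) ⊙ (φ ⊙ ¬(ψ ⊙ φ))) ⊕ (φ ⊕ φ)) ⊙ (φ ⊙ 1) = max(0, 0.22 + 0.11 − 1) = max(0, -0.67) = 0.00
((((ψ ⊙ φ) ⊙ (φ ⊙ ¬(ψ ⊙ φ))) ⊕ (φ ⊕ φ)) ⊙ (φ ⊙ 1)) ⊙ φ = max(0, 0.00 + 0.11 − 1) = max(0, -0.89) = 0.00

0.00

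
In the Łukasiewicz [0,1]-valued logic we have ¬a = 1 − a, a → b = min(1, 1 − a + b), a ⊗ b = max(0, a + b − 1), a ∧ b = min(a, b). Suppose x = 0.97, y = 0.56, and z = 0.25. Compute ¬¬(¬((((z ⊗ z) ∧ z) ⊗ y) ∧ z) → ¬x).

z ⊗ z = max(0, 0.25 + 0.25 − 1) = max(0, -0.50) = 0.00
(z ⊗ z) ∧ z = min(0.00, 0.25) = 0.00
((z ⊗ z) ∧ z) ⊗ y = max(0, 0.00 + 0.56 − 1) = max(0, -0.44) = 0.00
(((z ⊗ z) ∧ z) ⊗ y) ∧ z = min(0.00, 0.25) = 0.00
¬((((z ⊗ z) ∧ z) ⊗ y) ∧ z) = 1 − 0.00 = 1.00
¬x = 1 − 0.97 = 0.03
¬((((z ⊗ z) ∧ z) ⊗ y) ∧ z) → ¬x = min(1, 1 − 1.00 + 0.03) = min(1, 0.03) = 0.03
¬(¬((((z ⊗ z) ∧ z) ⊗ y) ∧ z) → ¬x) = 1 − 0.03 = 0.97
¬¬(¬((((z ⊗ z) ∧ z) ⊗ y) ∧ z) → ¬x) = 1 − 0.97 = 0.03

0.03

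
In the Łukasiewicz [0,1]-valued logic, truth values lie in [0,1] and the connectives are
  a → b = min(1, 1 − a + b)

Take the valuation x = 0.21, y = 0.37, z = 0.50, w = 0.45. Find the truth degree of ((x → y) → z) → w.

x → y = min(1, 1 − 0.21 + 0.37) = min(1, 1.16) = 1.00
(x → y) → z = min(1, 1 − 1.00 + 0.50) = min(1, 0.50) = 0.50
((x → y) → z) → w = min(1, 1 − 0.50 + 0.45) = min(1, 0.95) = 0.95

0.95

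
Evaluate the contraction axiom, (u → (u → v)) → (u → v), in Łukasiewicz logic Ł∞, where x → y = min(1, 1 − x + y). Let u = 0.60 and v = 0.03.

0.60

u → v = min(1, 1 − 0.60 + 0.03) = min(1, 0.43) = 0.43
u → (u → v) = min(1, 1 − 0.60 + 0.43) = min(1, 0.83) = 0.83
(u → (u → v)) → (u → v) = min(1, 1 − 0.83 + 0.43) = min(1, 0.60) = 0.60
(The value 0.60 < 1 shows this instance is not satisfied; fails in Ł∞ (the t-norm is not idempotent).)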